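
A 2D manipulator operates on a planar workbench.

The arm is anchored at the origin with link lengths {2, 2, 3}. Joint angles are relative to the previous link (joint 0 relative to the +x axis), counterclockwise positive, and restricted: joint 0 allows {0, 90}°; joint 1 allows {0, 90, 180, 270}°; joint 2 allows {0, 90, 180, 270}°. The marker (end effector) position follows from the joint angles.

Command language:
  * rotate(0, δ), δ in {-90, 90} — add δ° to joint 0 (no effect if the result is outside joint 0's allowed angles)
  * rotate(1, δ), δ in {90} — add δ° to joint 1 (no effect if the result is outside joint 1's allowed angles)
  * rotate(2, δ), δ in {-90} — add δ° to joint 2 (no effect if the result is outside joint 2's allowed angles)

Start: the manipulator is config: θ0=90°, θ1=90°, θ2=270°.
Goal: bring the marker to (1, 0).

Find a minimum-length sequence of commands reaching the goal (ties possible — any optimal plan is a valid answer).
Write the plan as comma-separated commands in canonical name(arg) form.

rotate(1, 90), rotate(1, 90), rotate(1, 90), rotate(0, -90), rotate(2, -90)

initial: config: θ0=90°, θ1=90°, θ2=270°
[1] after rotate(1, 90): config: θ0=90°, θ1=180°, θ2=270°
[2] after rotate(1, 90): config: θ0=90°, θ1=270°, θ2=270°
[3] after rotate(1, 90): config: θ0=90°, θ1=0°, θ2=270°
[4] after rotate(0, -90): config: θ0=0°, θ1=0°, θ2=270°
[5] after rotate(2, -90): config: θ0=0°, θ1=0°, θ2=180°
no 4-step plan works, so 5 is optimal.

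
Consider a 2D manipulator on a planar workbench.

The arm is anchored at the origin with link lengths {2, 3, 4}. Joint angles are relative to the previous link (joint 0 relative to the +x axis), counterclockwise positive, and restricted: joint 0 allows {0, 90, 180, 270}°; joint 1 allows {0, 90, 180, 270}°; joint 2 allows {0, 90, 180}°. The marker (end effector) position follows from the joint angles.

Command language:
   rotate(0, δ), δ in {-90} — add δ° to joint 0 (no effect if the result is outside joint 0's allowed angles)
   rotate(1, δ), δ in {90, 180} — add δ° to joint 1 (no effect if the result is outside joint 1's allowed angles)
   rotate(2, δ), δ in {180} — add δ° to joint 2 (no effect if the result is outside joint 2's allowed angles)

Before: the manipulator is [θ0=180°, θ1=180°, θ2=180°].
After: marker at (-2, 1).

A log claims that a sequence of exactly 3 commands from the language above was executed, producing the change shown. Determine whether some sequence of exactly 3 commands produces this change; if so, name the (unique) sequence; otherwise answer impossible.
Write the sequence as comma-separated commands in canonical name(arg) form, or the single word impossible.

rotate(1, 90), rotate(1, 90), rotate(1, 90)

start: [θ0=180°, θ1=180°, θ2=180°]
1. rotate(1, 90) → [θ0=180°, θ1=270°, θ2=180°]
2. rotate(1, 90) → [θ0=180°, θ1=0°, θ2=180°]
3. rotate(1, 90) → [θ0=180°, θ1=90°, θ2=180°]
no other 3-command option fits: unique.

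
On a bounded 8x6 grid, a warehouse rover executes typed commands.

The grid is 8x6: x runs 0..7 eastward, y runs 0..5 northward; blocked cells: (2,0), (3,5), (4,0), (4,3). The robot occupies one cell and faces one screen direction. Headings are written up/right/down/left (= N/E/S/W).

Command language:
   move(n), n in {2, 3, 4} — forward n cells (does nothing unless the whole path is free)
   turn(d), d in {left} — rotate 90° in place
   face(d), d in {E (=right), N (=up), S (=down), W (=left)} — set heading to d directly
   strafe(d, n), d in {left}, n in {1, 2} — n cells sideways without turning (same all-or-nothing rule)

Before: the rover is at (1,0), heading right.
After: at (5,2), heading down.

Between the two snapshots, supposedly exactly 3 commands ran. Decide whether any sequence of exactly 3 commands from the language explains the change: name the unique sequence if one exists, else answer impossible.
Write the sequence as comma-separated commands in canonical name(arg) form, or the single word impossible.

strafe(left, 2), move(4), face(S)

key: cell and facing (now S) both changed — the 3 commands mix motion and turning
from: at (1,0), heading right
t=1 strafe(left, 2) ⇒ at (1,2), heading right
t=2 move(4) ⇒ at (5,2), heading right
t=3 face(S) ⇒ at (5,2), heading down
all 1000 alternatives checked — unique.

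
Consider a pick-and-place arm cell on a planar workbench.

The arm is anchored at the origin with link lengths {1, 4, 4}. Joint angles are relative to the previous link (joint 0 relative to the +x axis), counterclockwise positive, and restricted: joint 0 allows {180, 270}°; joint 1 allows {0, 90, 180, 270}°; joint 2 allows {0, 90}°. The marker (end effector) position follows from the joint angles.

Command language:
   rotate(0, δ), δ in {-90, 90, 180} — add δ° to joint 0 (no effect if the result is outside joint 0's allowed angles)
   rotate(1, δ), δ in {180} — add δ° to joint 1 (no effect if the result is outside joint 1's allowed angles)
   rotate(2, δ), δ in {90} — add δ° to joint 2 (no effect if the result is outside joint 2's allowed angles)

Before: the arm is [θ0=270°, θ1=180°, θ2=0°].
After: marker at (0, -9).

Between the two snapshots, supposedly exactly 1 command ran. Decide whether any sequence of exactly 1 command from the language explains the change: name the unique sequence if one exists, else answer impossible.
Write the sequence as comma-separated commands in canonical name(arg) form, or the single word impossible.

rotate(1, 180)

begin: [θ0=270°, θ1=180°, θ2=0°]
[1] after rotate(1, 180): [θ0=270°, θ1=0°, θ2=0°]
no other 1-command option fits: unique.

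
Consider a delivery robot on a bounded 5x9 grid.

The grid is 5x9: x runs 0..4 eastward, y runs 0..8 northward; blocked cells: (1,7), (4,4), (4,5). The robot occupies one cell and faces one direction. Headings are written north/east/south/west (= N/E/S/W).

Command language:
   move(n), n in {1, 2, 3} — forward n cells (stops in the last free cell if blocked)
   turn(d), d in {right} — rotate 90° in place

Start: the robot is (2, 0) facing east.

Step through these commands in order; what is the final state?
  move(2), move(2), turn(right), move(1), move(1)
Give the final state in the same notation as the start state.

begin: (2, 0) facing east
step 1 (move(2)): (4, 0) facing east
step 2 (move(2)): (4, 0) facing east
step 3 (turn(right)): (4, 0) facing south
step 4 (move(1)): (4, 0) facing south
step 5 (move(1)): (4, 0) facing south

(4, 0) facing south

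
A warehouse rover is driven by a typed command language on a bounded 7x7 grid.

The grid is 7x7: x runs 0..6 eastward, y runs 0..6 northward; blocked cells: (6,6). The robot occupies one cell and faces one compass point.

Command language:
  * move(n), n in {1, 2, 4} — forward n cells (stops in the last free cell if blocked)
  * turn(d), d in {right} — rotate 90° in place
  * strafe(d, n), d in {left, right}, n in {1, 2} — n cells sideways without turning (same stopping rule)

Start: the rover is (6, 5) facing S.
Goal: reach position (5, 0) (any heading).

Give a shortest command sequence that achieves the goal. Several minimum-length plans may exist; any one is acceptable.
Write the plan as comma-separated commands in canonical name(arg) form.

t0: (6, 5) facing S
[1] after strafe(right, 1): (5, 5) facing S
[2] after move(4): (5, 1) facing S
[3] after move(4): (5, 0) facing S
nothing shorter than 3 reaches the goal.

strafe(right, 1), move(4), move(4)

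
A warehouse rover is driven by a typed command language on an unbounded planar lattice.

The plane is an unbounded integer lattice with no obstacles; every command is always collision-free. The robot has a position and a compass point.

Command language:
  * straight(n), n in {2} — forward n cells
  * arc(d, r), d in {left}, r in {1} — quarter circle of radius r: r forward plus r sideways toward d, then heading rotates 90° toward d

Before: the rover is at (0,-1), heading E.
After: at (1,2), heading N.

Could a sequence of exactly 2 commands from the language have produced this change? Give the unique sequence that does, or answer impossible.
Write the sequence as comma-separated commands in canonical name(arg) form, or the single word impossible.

key: running straight(2) before arc(left, 1) would end elsewhere — order is forced
begin: at (0,-1), heading E
step 1 (arc(left, 1)): at (1,0), heading N
step 2 (straight(2)): at (1,2), heading N
all 4 alternatives checked — unique.

arc(left, 1), straight(2)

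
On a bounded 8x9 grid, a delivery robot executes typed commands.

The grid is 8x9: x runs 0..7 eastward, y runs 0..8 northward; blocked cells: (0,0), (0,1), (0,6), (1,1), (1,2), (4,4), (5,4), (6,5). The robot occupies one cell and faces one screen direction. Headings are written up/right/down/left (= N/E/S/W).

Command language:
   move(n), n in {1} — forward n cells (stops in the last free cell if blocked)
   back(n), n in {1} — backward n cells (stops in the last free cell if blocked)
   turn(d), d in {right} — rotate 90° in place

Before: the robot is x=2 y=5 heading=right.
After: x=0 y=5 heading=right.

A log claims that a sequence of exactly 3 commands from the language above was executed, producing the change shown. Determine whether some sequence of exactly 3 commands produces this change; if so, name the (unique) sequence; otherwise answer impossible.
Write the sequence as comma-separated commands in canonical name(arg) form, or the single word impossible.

key: the third back(1) runs into the grid edge before its full distance
begin: x=2 y=5 heading=right
[1] after back(1): x=1 y=5 heading=right
[2] after back(1): x=0 y=5 heading=right
[3] after back(1): x=0 y=5 heading=right
no other 3-command option fits: unique.

back(1), back(1), back(1)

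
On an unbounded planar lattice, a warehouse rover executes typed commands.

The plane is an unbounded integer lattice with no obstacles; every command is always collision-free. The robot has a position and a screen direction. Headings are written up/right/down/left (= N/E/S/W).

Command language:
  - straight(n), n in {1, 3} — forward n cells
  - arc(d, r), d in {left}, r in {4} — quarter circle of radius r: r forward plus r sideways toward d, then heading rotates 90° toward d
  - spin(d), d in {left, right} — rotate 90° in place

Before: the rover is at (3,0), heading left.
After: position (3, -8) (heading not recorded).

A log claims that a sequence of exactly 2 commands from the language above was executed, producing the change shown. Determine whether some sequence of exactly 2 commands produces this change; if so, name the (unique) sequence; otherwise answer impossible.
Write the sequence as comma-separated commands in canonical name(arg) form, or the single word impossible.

arc(left, 4), arc(left, 4)

from: at (3,0), heading left
t=1 arc(left, 4) ⇒ at (-1,-4), heading down
t=2 arc(left, 4) ⇒ at (3,-8), heading right
uniquely the one of 25 2-step routes that fits.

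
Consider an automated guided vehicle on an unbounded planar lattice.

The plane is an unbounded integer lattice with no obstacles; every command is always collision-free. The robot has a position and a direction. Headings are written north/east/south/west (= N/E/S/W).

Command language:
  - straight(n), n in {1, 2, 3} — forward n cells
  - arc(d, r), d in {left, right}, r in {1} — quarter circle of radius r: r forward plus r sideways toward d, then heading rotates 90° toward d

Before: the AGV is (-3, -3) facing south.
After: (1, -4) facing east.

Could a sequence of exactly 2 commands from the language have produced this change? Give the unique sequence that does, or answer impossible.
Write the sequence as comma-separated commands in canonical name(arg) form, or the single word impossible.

key: order matters: swapping arc(left, 1) and straight(3) lands elsewhere
initial: (-3, -3) facing south
t=1 arc(left, 1) ⇒ (-2, -4) facing east
t=2 straight(3) ⇒ (1, -4) facing east
no rival 2-sequence matches.

arc(left, 1), straight(3)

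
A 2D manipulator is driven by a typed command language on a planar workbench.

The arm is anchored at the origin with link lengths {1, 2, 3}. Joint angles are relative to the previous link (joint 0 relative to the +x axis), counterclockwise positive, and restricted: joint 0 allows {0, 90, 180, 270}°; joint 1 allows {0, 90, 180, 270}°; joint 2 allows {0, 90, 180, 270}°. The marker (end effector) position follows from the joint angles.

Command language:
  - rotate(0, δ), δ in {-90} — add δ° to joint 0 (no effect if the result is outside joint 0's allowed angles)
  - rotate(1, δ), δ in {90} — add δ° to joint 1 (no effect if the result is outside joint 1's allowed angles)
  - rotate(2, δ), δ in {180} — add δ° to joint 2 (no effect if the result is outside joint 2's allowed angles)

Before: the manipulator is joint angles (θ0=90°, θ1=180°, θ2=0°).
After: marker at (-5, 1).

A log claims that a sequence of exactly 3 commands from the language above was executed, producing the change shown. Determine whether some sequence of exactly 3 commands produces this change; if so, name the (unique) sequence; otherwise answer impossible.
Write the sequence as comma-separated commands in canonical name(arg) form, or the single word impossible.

rotate(1, 90), rotate(1, 90), rotate(1, 90)

from: joint angles (θ0=90°, θ1=180°, θ2=0°)
1. rotate(1, 90) → joint angles (θ0=90°, θ1=270°, θ2=0°)
2. rotate(1, 90) → joint angles (θ0=90°, θ1=0°, θ2=0°)
3. rotate(1, 90) → joint angles (θ0=90°, θ1=90°, θ2=0°)
no rival 3-sequence matches.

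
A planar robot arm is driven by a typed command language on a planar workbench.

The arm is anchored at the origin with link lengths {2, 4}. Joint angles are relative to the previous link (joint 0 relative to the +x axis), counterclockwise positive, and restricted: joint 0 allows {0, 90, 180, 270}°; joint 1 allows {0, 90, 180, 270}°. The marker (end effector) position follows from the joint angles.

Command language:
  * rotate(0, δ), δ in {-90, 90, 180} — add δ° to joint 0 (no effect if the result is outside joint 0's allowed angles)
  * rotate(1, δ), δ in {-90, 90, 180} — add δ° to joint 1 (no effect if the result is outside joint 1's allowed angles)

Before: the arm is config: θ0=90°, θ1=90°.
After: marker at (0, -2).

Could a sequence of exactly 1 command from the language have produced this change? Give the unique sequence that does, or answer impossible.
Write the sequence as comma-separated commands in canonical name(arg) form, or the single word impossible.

begin: config: θ0=90°, θ1=90°
1. rotate(1, 90) → config: θ0=90°, θ1=180°
uniquely the one of 6 1-step routes that fits.

rotate(1, 90)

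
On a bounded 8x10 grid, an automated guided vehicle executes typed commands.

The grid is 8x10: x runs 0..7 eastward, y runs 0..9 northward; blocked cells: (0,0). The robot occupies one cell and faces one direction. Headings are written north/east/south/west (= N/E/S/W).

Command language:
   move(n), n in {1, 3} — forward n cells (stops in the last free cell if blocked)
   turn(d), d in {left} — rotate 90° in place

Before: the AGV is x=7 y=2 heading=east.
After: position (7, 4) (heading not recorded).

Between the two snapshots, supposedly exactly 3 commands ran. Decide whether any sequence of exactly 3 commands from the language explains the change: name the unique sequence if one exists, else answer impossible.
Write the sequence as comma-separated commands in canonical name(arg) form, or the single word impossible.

key: running move(1) before turn(left) would end elsewhere — order is forced
start: x=7 y=2 heading=east
1. turn(left) → x=7 y=2 heading=north
2. move(1) → x=7 y=3 heading=north
3. move(1) → x=7 y=4 heading=north
all 27 alternatives checked — unique.

turn(left), move(1), move(1)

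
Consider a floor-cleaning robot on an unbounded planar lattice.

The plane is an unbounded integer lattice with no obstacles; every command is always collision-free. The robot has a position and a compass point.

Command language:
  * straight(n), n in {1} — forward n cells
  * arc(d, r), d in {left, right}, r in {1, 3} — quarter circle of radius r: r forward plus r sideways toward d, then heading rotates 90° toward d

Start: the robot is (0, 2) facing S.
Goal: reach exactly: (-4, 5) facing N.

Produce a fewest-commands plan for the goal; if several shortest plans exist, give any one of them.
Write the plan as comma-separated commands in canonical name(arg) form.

arc(right, 1), arc(right, 3), straight(1)

start: (0, 2) facing S
1. arc(right, 1) → (-1, 1) facing W
2. arc(right, 3) → (-4, 4) facing N
3. straight(1) → (-4, 5) facing N
no 2-step plan works, so 3 is optimal.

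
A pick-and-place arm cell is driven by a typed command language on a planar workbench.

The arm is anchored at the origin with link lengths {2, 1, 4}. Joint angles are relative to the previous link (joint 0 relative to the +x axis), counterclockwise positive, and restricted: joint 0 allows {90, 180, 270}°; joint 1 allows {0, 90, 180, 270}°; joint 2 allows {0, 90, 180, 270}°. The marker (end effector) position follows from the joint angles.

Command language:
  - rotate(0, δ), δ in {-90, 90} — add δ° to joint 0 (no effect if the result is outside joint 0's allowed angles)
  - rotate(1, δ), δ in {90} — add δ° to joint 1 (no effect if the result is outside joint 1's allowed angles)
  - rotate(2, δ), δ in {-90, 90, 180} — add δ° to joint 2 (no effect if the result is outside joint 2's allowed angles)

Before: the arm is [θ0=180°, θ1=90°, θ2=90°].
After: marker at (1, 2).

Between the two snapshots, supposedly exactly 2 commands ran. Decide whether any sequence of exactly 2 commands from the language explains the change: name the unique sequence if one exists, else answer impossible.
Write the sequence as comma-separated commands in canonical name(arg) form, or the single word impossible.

rotate(0, 90), rotate(0, 90)

initial: [θ0=180°, θ1=90°, θ2=90°]
step 1 (rotate(0, 90)): [θ0=270°, θ1=90°, θ2=90°]
step 2 (rotate(0, 90)): [θ0=270°, θ1=90°, θ2=90°]
uniquely the one of 36 2-step routes that fits.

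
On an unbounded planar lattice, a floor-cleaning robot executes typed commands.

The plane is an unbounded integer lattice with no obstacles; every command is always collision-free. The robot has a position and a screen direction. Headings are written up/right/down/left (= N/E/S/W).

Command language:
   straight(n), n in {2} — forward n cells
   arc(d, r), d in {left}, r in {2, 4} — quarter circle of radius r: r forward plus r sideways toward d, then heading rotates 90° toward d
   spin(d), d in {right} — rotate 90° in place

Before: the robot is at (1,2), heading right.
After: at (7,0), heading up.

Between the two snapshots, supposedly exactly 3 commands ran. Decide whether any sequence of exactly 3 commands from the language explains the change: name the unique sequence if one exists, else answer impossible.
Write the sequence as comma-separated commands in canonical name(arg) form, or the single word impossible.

key: cell and facing (now N) both changed — the 3 commands mix motion and turning
t0: at (1,2), heading right
1. spin(right) → at (1,2), heading down
2. arc(left, 4) → at (5,-2), heading right
3. arc(left, 2) → at (7,0), heading up
no rival 3-sequence matches.

spin(right), arc(left, 4), arc(left, 2)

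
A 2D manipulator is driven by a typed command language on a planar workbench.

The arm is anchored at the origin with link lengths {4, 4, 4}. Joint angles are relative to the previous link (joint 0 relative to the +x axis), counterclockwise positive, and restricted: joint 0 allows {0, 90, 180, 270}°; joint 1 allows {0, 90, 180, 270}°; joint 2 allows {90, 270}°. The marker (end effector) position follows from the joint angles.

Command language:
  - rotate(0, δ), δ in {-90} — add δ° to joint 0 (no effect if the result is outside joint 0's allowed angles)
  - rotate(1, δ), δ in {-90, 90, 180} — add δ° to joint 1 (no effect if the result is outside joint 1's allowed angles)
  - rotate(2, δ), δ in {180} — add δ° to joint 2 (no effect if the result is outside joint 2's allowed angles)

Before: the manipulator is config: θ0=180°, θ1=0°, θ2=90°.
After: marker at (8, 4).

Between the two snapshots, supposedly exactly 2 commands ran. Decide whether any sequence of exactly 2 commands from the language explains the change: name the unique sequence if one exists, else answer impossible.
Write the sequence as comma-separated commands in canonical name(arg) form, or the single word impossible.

rotate(0, -90), rotate(0, -90)

initial: config: θ0=180°, θ1=0°, θ2=90°
step 1 (rotate(0, -90)): config: θ0=90°, θ1=0°, θ2=90°
step 2 (rotate(0, -90)): config: θ0=0°, θ1=0°, θ2=90°
uniquely the one of 25 2-step routes that fits.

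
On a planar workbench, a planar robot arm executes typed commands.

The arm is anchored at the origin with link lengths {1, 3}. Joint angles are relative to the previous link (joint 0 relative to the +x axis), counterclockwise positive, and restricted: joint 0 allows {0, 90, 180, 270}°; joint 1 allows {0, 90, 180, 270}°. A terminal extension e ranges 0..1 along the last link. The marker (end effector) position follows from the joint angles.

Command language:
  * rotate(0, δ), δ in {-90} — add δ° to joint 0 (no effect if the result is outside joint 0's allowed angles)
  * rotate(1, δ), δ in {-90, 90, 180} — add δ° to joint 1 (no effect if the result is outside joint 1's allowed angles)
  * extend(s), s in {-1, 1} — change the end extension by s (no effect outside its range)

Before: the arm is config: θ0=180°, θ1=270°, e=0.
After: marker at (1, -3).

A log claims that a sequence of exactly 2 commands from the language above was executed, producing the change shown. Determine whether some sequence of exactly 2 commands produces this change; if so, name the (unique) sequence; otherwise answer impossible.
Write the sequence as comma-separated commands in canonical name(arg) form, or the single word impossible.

initial: config: θ0=180°, θ1=270°, e=0
1. rotate(0, -90) → config: θ0=90°, θ1=270°, e=0
2. rotate(0, -90) → config: θ0=0°, θ1=270°, e=0
no other 2-command option fits: unique.

rotate(0, -90), rotate(0, -90)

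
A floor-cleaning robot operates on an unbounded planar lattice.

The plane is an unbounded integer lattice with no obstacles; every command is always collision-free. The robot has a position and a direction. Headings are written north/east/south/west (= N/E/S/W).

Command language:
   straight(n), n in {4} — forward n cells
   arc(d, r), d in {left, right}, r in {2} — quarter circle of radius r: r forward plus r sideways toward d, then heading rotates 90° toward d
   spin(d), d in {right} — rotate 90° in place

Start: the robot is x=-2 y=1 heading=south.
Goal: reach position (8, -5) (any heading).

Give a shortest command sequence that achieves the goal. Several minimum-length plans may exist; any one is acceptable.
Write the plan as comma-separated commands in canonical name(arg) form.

from: x=-2 y=1 heading=south
1. straight(4) → x=-2 y=-3 heading=south
2. arc(left, 2) → x=0 y=-5 heading=east
3. straight(4) → x=4 y=-5 heading=east
4. straight(4) → x=8 y=-5 heading=east
shorter routes all fall short; 4 is best.

straight(4), arc(left, 2), straight(4), straight(4)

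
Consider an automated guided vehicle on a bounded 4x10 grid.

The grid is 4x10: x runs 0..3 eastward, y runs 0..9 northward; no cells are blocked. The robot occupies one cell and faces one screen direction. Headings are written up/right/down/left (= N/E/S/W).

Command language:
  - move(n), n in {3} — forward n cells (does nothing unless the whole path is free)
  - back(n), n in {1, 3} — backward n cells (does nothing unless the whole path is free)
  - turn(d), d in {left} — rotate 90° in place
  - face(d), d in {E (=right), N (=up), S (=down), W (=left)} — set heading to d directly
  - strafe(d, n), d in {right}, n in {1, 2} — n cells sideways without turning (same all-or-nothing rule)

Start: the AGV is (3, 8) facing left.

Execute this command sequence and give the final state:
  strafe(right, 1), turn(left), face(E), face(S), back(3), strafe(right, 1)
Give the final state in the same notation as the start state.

from: (3, 8) facing left
1. strafe(right, 1) → (3, 9) facing left
2. turn(left) → (3, 9) facing down
3. face(E) → (3, 9) facing right
4. face(S) → (3, 9) facing down
5. back(3) → (3, 9) facing down
6. strafe(right, 1) → (2, 9) facing down

(2, 9) facing down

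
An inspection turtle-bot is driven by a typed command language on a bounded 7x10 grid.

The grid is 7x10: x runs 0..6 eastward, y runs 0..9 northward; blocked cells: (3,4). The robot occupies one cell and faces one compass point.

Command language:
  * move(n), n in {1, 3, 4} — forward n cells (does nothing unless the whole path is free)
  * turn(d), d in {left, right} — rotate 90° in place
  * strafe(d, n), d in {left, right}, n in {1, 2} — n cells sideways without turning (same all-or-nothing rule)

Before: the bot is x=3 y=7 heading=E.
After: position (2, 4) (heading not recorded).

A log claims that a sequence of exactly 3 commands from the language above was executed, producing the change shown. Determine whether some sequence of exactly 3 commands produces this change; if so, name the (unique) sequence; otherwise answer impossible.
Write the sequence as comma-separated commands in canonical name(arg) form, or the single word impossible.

key: order matters: swapping turn(right) and move(3) lands elsewhere
start: x=3 y=7 heading=E
[1] after turn(right): x=3 y=7 heading=S
[2] after strafe(right, 1): x=2 y=7 heading=S
[3] after move(3): x=2 y=4 heading=S
all 729 alternatives checked — unique.

turn(right), strafe(right, 1), move(3)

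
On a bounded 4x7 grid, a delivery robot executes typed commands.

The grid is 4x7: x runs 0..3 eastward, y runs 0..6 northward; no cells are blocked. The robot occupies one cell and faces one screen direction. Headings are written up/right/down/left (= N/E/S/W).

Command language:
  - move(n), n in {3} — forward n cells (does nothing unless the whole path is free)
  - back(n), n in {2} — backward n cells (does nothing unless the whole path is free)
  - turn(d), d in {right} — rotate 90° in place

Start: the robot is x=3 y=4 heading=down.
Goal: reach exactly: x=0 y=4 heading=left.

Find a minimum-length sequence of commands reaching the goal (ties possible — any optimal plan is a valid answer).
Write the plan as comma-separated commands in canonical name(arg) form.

begin: x=3 y=4 heading=down
t=1 turn(right) ⇒ x=3 y=4 heading=left
t=2 move(3) ⇒ x=0 y=4 heading=left
no 1-step plan works, so 2 is optimal.

turn(right), move(3)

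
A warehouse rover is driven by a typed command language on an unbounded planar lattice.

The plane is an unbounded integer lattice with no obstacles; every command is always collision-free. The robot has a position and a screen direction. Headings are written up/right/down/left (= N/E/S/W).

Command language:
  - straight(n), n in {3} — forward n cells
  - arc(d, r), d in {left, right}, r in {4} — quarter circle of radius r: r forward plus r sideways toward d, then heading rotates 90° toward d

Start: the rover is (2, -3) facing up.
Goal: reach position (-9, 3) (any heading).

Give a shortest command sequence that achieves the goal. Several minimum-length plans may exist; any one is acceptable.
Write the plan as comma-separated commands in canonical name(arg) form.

initial: (2, -3) facing up
step 1 (straight(3)): (2, 0) facing up
step 2 (straight(3)): (2, 3) facing up
step 3 (arc(left, 4)): (-2, 7) facing left
step 4 (straight(3)): (-5, 7) facing left
step 5 (arc(left, 4)): (-9, 3) facing down
minimal: 5 command(s), checked below 5.

straight(3), straight(3), arc(left, 4), straight(3), arc(left, 4)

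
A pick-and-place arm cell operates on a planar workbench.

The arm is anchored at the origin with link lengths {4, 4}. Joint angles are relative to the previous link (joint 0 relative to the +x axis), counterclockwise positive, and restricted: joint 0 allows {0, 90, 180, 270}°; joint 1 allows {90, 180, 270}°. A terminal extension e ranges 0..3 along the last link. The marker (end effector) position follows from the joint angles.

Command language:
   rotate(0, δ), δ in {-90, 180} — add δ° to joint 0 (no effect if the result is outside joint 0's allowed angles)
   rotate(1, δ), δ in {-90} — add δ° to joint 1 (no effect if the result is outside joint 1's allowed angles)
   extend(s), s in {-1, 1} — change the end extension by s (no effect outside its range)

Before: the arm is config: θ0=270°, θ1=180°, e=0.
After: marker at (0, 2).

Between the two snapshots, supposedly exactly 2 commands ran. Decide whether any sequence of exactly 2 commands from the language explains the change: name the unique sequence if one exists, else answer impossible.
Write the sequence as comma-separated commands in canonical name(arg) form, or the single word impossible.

extend(1), extend(1)

from: config: θ0=270°, θ1=180°, e=0
step 1 (extend(1)): config: θ0=270°, θ1=180°, e=1
step 2 (extend(1)): config: θ0=270°, θ1=180°, e=2
all 25 alternatives checked — unique.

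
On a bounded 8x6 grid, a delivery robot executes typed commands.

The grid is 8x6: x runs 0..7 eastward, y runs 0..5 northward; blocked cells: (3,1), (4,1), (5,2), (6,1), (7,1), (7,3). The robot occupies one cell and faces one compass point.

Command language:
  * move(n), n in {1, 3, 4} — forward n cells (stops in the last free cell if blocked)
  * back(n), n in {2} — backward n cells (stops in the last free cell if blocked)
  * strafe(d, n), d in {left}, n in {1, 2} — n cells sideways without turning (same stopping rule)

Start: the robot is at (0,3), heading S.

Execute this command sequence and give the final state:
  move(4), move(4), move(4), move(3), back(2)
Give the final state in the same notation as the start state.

at (0,2), heading S

initial: at (0,3), heading S
step 1 (move(4)): at (0,0), heading S
step 2 (move(4)): at (0,0), heading S
step 3 (move(4)): at (0,0), heading S
step 4 (move(3)): at (0,0), heading S
step 5 (back(2)): at (0,2), heading S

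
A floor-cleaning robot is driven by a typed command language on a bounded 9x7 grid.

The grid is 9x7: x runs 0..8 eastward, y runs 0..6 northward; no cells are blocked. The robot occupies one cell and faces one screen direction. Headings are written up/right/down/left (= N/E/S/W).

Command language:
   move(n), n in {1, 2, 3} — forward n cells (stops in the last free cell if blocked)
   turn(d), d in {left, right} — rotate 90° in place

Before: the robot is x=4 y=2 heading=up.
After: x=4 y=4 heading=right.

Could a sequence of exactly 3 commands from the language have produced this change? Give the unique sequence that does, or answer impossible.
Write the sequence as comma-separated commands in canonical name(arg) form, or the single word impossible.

move(1), move(1), turn(right)

key: position moved to (4,4) AND the heading swung to E — translation plus rotation needed
start: x=4 y=2 heading=up
t=1 move(1) ⇒ x=4 y=3 heading=up
t=2 move(1) ⇒ x=4 y=4 heading=up
t=3 turn(right) ⇒ x=4 y=4 heading=right
all 125 alternatives checked — unique.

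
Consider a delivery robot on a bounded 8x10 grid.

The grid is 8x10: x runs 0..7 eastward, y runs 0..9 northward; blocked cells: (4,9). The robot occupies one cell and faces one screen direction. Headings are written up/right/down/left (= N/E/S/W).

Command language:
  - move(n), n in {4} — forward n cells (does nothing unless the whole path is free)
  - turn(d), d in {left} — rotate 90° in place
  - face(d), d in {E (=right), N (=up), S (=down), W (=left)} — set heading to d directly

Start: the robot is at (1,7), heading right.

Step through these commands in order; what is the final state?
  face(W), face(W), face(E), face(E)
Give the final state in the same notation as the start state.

at (1,7), heading right

from: at (1,7), heading right
1. face(W) → at (1,7), heading left
2. face(W) → at (1,7), heading left
3. face(E) → at (1,7), heading right
4. face(E) → at (1,7), heading right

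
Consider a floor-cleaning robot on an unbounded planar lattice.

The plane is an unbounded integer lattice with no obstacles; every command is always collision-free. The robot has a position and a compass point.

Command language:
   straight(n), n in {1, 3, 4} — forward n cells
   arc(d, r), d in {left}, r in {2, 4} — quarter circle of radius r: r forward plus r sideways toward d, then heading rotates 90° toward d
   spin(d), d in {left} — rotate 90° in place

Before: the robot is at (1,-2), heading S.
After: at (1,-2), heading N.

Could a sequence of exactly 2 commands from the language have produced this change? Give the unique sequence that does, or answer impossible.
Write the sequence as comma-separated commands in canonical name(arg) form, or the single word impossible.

spin(left), spin(left)

key: (1,-2) unmoved — no command in the sequence translates
t0: at (1,-2), heading S
step 1 (spin(left)): at (1,-2), heading E
step 2 (spin(left)): at (1,-2), heading N
uniquely the one of 36 2-step routes that fits.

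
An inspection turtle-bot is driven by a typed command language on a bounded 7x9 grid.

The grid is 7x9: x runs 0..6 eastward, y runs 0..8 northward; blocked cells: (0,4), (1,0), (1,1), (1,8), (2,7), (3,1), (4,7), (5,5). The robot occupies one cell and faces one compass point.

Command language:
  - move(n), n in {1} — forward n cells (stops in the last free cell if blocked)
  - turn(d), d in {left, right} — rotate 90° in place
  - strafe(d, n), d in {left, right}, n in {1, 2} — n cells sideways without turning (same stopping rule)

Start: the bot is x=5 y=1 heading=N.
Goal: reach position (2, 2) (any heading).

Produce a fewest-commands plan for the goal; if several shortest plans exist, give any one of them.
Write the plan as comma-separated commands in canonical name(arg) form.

strafe(left, 2), move(1), strafe(left, 2)

begin: x=5 y=1 heading=N
t=1 strafe(left, 2) ⇒ x=4 y=1 heading=N
t=2 move(1) ⇒ x=4 y=2 heading=N
t=3 strafe(left, 2) ⇒ x=2 y=2 heading=N
minimal: 3 command(s), checked below 3.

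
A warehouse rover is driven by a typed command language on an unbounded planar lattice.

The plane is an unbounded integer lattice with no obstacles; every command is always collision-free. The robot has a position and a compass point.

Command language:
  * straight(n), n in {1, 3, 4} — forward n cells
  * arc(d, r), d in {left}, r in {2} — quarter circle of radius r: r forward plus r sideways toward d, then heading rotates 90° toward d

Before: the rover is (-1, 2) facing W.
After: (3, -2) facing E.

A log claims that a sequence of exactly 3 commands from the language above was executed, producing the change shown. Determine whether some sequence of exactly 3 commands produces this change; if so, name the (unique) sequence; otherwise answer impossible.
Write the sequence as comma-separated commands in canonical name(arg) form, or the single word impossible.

arc(left, 2), arc(left, 2), straight(4)

key: cell and facing (now E) both changed — the 3 commands mix motion and turning
from: (-1, 2) facing W
step 1 (arc(left, 2)): (-3, 0) facing S
step 2 (arc(left, 2)): (-1, -2) facing E
step 3 (straight(4)): (3, -2) facing E
uniquely the one of 64 3-step routes that fits.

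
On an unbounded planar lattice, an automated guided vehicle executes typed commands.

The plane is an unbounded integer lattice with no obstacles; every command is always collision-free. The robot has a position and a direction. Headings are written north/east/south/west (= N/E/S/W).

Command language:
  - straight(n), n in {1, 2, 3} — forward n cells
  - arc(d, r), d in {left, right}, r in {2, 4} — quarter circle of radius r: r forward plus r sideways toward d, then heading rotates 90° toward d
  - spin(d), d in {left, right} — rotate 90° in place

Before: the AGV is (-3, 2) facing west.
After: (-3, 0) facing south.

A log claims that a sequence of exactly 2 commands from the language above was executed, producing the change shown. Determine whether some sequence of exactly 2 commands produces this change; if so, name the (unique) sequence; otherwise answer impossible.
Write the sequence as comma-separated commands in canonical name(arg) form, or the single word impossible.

key: order matters: swapping spin(left) and straight(2) lands elsewhere
initial: (-3, 2) facing west
1. spin(left) → (-3, 2) facing south
2. straight(2) → (-3, 0) facing south
uniquely the one of 81 2-step routes that fits.

spin(left), straight(2)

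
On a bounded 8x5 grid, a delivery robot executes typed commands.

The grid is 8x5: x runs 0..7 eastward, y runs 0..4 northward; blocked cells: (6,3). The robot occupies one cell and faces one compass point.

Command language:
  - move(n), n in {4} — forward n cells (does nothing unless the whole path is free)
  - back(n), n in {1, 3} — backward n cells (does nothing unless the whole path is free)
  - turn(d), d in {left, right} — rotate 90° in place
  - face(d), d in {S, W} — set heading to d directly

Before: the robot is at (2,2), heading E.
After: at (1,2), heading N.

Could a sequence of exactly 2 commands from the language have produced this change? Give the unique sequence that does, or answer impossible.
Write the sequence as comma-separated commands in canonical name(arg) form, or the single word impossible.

back(1), turn(left)

key: running turn(left) before back(1) would end elsewhere — order is forced
begin: at (2,2), heading E
t=1 back(1) ⇒ at (1,2), heading E
t=2 turn(left) ⇒ at (1,2), heading N
all 49 alternatives checked — unique.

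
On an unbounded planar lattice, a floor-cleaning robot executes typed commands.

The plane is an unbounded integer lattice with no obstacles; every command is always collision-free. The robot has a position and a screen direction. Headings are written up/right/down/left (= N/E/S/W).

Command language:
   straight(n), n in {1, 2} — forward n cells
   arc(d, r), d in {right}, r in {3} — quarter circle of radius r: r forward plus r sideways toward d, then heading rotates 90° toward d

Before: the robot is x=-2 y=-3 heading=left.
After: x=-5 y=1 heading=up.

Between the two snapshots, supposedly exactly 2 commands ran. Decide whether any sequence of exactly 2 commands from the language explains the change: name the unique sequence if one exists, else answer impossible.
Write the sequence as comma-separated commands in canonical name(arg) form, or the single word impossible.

key: cell and facing (now N) both changed — the 2 commands mix motion and turning
begin: x=-2 y=-3 heading=left
t=1 arc(right, 3) ⇒ x=-5 y=0 heading=up
t=2 straight(1) ⇒ x=-5 y=1 heading=up
uniquely the one of 9 2-step routes that fits.

arc(right, 3), straight(1)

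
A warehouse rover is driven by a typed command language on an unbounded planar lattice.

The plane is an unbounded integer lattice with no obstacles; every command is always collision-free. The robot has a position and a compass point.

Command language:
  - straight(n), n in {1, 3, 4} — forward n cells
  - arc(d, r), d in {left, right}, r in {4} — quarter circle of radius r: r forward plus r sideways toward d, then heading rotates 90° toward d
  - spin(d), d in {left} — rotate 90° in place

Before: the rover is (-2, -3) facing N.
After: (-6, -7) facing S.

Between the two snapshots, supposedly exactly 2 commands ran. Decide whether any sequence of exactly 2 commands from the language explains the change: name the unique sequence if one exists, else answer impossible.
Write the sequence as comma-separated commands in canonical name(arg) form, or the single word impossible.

spin(left), arc(left, 4)

key: running arc(left, 4) before spin(left) would end elsewhere — order is forced
begin: (-2, -3) facing N
step 1 (spin(left)): (-2, -3) facing W
step 2 (arc(left, 4)): (-6, -7) facing S
uniquely the one of 36 2-step routes that fits.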